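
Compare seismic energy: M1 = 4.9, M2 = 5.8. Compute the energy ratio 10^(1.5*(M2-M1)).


M2 - M1 = 5.8 - 4.9 = 0.9
1.5 * 0.9 = 1.35
ratio = 10^1.35 = 22.39

22.39


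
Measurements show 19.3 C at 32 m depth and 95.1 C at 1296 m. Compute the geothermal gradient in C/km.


dT = 95.1 - 19.3 = 75.8 C
dz = 1296 - 32 = 1264 m
gradient = dT/dz * 1000 = 75.8/1264 * 1000 = 59.9684 C/km

59.9684


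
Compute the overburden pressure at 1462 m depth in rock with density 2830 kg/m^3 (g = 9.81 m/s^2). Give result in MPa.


P = rho * g * z / 1e6
= 2830 * 9.81 * 1462 / 1e6
= 40588482.6 / 1e6
= 40.5885 MPa

40.5885


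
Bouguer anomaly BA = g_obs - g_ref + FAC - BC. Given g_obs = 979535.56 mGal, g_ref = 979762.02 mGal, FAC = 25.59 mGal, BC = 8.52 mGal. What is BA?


BA = g_obs - g_ref + FAC - BC
= 979535.56 - 979762.02 + 25.59 - 8.52
= -209.39 mGal

-209.39


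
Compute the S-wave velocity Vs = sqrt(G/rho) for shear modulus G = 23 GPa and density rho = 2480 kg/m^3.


Convert G to Pa: G = 23e9 Pa
Compute G/rho = 23e9 / 2480 = 9274193.5484
Vs = sqrt(9274193.5484) = 3045.36 m/s

3045.36


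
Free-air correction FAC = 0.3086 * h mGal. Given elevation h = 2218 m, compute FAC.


FAC = 0.3086 * h
= 0.3086 * 2218
= 684.4748 mGal

684.4748


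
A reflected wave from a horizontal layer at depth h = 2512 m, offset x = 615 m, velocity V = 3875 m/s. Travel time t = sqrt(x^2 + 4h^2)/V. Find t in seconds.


x^2 + 4h^2 = 615^2 + 4*2512^2 = 378225 + 25240576 = 25618801
sqrt(25618801) = 5061.5019
t = 5061.5019 / 3875 = 1.3062 s

1.3062


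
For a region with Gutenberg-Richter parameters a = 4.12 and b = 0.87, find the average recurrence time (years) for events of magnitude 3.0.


log10(N) = 4.12 - 0.87*3.0 = 1.51
N = 10^1.51 = 32.359366
T = 1/N = 1/32.359366 = 0.0309 years

0.0309


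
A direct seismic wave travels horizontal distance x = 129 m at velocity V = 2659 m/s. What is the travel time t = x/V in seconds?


t = x / V
= 129 / 2659
= 0.0485 s

0.0485


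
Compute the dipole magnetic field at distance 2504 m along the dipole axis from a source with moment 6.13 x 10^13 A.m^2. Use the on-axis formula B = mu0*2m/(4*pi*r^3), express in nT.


m = 6.13 x 10^13 = 61300000000000 A.m^2
2m = 122600000000000 A.m^2
r^3 = 2504^3 = 15700120064
B = (4pi*10^-7) * 122600000000000 / (4*pi * 15700120064) * 1e9
= 154063703.732043 / 197293527414.16 * 1e9
= 780885.748 nT

780885.748


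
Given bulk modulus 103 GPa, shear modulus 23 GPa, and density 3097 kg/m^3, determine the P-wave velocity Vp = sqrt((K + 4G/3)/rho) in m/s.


First compute the effective modulus:
K + 4G/3 = 103e9 + 4*23e9/3 = 133666666666.67 Pa
Then divide by density:
133666666666.67 / 3097 = 43160047.3577 Pa/(kg/m^3)
Take the square root:
Vp = sqrt(43160047.3577) = 6569.63 m/s

6569.63


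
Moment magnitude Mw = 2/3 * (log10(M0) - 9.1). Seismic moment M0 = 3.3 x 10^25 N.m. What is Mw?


log10(M0) = log10(3.3 x 10^25) = 25.5185
Mw = 2/3 * (25.5185 - 9.1)
= 2/3 * 16.4185
= 10.95

10.95


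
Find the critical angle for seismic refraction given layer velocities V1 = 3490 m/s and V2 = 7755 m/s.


V1/V2 = 3490/7755 = 0.450032
theta_c = arcsin(0.450032) = 26.7458 degrees

26.7458


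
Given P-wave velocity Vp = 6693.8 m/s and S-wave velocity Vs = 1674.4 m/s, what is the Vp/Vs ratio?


Vp/Vs = 6693.8 / 1674.4
= 3.9977

3.9977


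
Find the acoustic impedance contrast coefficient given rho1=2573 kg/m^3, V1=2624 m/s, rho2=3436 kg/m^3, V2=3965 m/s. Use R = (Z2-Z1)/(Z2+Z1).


Z1 = 2573 * 2624 = 6751552
Z2 = 3436 * 3965 = 13623740
R = (13623740 - 6751552) / (13623740 + 6751552) = 6872188 / 20375292 = 0.3373

0.3373


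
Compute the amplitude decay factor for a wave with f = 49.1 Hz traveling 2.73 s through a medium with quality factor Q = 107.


pi*f*t/Q = pi*49.1*2.73/107 = 3.935593
A/A0 = exp(-3.935593) = 0.019534

0.019534


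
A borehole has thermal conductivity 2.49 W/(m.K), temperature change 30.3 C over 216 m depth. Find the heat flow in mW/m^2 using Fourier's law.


q = k * dT / dz * 1000
= 2.49 * 30.3 / 216 * 1000
= 0.349292 * 1000
= 349.2917 mW/m^2

349.2917


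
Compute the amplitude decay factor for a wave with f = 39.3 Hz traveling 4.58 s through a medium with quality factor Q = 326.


pi*f*t/Q = pi*39.3*4.58/326 = 1.734564
A/A0 = exp(-1.734564) = 0.176477

0.176477


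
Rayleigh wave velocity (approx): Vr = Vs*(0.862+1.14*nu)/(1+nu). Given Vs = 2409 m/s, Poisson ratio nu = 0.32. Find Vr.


Numerator factor = 0.862 + 1.14*0.32 = 1.2268
Denominator = 1 + 0.32 = 1.32
Vr = 2409 * 1.2268 / 1.32 = 2238.91 m/s

2238.91


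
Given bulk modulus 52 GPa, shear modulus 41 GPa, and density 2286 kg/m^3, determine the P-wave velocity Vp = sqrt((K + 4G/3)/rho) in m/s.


First compute the effective modulus:
K + 4G/3 = 52e9 + 4*41e9/3 = 106666666666.67 Pa
Then divide by density:
106666666666.67 / 2286 = 46660834.0624 Pa/(kg/m^3)
Take the square root:
Vp = sqrt(46660834.0624) = 6830.87 m/s

6830.87


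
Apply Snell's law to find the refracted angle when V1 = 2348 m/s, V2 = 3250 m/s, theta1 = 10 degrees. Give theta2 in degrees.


sin(theta1) = sin(10 deg) = 0.173648
sin(theta2) = V2/V1 * sin(theta1) = 3250/2348 * 0.173648 = 0.240356
theta2 = arcsin(0.240356) = 13.9076 degrees

13.9076


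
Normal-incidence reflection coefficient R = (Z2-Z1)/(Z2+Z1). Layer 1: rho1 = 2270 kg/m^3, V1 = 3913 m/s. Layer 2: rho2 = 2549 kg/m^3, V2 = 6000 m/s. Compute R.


Z1 = 2270 * 3913 = 8882510
Z2 = 2549 * 6000 = 15294000
R = (15294000 - 8882510) / (15294000 + 8882510) = 6411490 / 24176510 = 0.2652

0.2652


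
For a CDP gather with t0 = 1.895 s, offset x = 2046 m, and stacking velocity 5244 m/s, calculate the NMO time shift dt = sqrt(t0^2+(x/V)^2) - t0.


x/Vnmo = 2046/5244 = 0.39016
(x/Vnmo)^2 = 0.152225
t0^2 = 3.591025
sqrt(3.591025 + 0.152225) = 1.934748
dt = 1.934748 - 1.895 = 0.039748

0.039748


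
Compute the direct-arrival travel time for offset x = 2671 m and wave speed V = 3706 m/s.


t = x / V
= 2671 / 3706
= 0.7207 s

0.7207


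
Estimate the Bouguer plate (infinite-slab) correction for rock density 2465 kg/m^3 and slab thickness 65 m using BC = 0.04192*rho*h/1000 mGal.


BC = 0.04192 * rho * h / 1000
= 0.04192 * 2465 * 65 / 1000
= 6.7166 mGal

6.7166


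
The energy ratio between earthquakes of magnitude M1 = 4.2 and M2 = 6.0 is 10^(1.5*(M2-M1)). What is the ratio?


M2 - M1 = 6.0 - 4.2 = 1.8
1.5 * 1.8 = 2.7
ratio = 10^2.7 = 501.19

501.19


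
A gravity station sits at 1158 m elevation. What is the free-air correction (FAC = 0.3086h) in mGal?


FAC = 0.3086 * h
= 0.3086 * 1158
= 357.3588 mGal

357.3588


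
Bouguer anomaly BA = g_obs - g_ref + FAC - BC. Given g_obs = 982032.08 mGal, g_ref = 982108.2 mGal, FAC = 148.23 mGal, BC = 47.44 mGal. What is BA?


BA = g_obs - g_ref + FAC - BC
= 982032.08 - 982108.2 + 148.23 - 47.44
= 24.67 mGal

24.67


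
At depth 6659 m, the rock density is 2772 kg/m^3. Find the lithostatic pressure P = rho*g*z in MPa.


P = rho * g * z / 1e6
= 2772 * 9.81 * 6659 / 1e6
= 181080317.88 / 1e6
= 181.0803 MPa

181.0803


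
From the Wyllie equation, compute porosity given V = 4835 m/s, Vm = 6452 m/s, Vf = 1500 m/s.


1/V - 1/Vm = 1/4835 - 1/6452 = 5.183e-05
1/Vf - 1/Vm = 1/1500 - 1/6452 = 0.00051168
phi = 5.183e-05 / 0.00051168 = 0.1013

0.1013


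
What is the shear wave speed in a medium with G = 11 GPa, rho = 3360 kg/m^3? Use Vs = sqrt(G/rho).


Convert G to Pa: G = 11e9 Pa
Compute G/rho = 11e9 / 3360 = 3273809.5238
Vs = sqrt(3273809.5238) = 1809.37 m/s

1809.37


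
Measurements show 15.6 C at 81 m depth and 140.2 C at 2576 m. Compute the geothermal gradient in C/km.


dT = 140.2 - 15.6 = 124.6 C
dz = 2576 - 81 = 2495 m
gradient = dT/dz * 1000 = 124.6/2495 * 1000 = 49.9399 C/km

49.9399


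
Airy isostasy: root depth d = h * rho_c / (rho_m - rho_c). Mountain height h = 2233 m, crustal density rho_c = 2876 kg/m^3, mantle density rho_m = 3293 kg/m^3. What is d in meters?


rho_m - rho_c = 3293 - 2876 = 417
d = 2233 * 2876 / 417
= 6422108 / 417
= 15400.74 m

15400.74


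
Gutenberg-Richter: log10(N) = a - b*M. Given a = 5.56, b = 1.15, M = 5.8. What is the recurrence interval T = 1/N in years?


log10(N) = 5.56 - 1.15*5.8 = -1.11
N = 10^-1.11 = 0.077625
T = 1/N = 1/0.077625 = 12.8825 years

12.8825


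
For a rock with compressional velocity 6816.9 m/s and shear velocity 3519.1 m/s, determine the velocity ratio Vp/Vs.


Vp/Vs = 6816.9 / 3519.1
= 1.9371

1.9371


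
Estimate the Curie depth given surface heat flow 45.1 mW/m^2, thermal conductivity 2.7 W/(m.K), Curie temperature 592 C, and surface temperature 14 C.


T_Curie - T_surf = 592 - 14 = 578 C
Convert q to W/m^2: 45.1 mW/m^2 = 0.0451 W/m^2
d = 578 * 2.7 / 0.0451 = 34603.1 m

34603.1


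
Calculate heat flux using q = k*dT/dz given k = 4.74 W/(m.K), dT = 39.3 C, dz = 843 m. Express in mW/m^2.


q = k * dT / dz * 1000
= 4.74 * 39.3 / 843 * 1000
= 0.220975 * 1000
= 220.9751 mW/m^2

220.9751


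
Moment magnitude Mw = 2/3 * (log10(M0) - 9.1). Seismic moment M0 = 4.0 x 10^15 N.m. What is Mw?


log10(M0) = log10(4.0 x 10^15) = 15.6021
Mw = 2/3 * (15.6021 - 9.1)
= 2/3 * 6.5021
= 4.33

4.33


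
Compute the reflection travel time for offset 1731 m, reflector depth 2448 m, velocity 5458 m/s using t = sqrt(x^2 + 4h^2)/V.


x^2 + 4h^2 = 1731^2 + 4*2448^2 = 2996361 + 23970816 = 26967177
sqrt(26967177) = 5192.9931
t = 5192.9931 / 5458 = 0.9514 s

0.9514


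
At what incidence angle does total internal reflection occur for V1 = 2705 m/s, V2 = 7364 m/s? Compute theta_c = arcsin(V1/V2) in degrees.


V1/V2 = 2705/7364 = 0.367328
theta_c = arcsin(0.367328) = 21.5509 degrees

21.5509


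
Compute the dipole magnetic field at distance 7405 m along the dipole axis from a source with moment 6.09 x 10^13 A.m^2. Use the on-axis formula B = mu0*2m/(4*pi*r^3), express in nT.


m = 6.09 x 10^13 = 60900000000000 A.m^2
2m = 121800000000000 A.m^2
r^3 = 7405^3 = 406045955125
B = (4pi*10^-7) * 121800000000000 / (4*pi * 406045955125) * 1e9
= 153058394.082895 / 5102523958562.2 * 1e9
= 29996.6047 nT

29996.6047


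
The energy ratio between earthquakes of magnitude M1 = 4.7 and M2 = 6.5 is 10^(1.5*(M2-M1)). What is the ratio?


M2 - M1 = 6.5 - 4.7 = 1.8
1.5 * 1.8 = 2.7
ratio = 10^2.7 = 501.19

501.19


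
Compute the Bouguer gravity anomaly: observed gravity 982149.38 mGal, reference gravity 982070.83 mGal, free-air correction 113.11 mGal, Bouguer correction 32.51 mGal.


BA = g_obs - g_ref + FAC - BC
= 982149.38 - 982070.83 + 113.11 - 32.51
= 159.15 mGal

159.15


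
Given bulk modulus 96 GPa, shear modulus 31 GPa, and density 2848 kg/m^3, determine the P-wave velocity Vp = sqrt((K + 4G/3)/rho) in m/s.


First compute the effective modulus:
K + 4G/3 = 96e9 + 4*31e9/3 = 137333333333.33 Pa
Then divide by density:
137333333333.33 / 2848 = 48220973.7828 Pa/(kg/m^3)
Take the square root:
Vp = sqrt(48220973.7828) = 6944.13 m/s

6944.13


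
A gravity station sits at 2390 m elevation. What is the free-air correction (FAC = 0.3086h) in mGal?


FAC = 0.3086 * h
= 0.3086 * 2390
= 737.554 mGal

737.554


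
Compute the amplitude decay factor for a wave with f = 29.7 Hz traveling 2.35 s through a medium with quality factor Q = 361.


pi*f*t/Q = pi*29.7*2.35/361 = 0.607389
A/A0 = exp(-0.607389) = 0.544771

0.544771


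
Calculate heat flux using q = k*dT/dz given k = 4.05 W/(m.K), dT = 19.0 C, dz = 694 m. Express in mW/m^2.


q = k * dT / dz * 1000
= 4.05 * 19.0 / 694 * 1000
= 0.110879 * 1000
= 110.879 mW/m^2

110.879


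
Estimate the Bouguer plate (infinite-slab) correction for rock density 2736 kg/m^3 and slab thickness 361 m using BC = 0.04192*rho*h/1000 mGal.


BC = 0.04192 * rho * h / 1000
= 0.04192 * 2736 * 361 / 1000
= 41.4042 mGal

41.4042


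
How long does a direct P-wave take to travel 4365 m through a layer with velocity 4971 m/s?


t = x / V
= 4365 / 4971
= 0.8781 s

0.8781


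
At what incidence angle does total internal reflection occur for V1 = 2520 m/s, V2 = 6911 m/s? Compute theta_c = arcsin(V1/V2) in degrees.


V1/V2 = 2520/6911 = 0.364636
theta_c = arcsin(0.364636) = 21.3852 degrees

21.3852


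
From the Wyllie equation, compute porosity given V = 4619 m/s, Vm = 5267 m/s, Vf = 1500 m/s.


1/V - 1/Vm = 1/4619 - 1/5267 = 2.664e-05
1/Vf - 1/Vm = 1/1500 - 1/5267 = 0.00047681
phi = 2.664e-05 / 0.00047681 = 0.0559

0.0559


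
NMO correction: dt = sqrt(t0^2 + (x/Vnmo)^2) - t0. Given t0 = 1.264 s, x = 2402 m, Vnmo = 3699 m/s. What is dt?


x/Vnmo = 2402/3699 = 0.649365
(x/Vnmo)^2 = 0.421675
t0^2 = 1.597696
sqrt(1.597696 + 0.421675) = 1.421046
dt = 1.421046 - 1.264 = 0.157046

0.157046


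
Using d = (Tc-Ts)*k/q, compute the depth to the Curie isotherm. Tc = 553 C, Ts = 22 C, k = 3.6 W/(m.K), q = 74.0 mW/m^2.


T_Curie - T_surf = 553 - 22 = 531 C
Convert q to W/m^2: 74.0 mW/m^2 = 0.074 W/m^2
d = 531 * 3.6 / 0.074 = 25832.43 m

25832.43


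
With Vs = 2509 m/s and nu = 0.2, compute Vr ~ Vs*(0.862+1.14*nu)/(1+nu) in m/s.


Numerator factor = 0.862 + 1.14*0.2 = 1.09
Denominator = 1 + 0.2 = 1.2
Vr = 2509 * 1.09 / 1.2 = 2279.01 m/s

2279.01


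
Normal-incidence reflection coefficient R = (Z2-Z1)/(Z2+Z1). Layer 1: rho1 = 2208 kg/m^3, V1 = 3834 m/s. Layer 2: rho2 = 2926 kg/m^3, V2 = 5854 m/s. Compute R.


Z1 = 2208 * 3834 = 8465472
Z2 = 2926 * 5854 = 17128804
R = (17128804 - 8465472) / (17128804 + 8465472) = 8663332 / 25594276 = 0.3385

0.3385


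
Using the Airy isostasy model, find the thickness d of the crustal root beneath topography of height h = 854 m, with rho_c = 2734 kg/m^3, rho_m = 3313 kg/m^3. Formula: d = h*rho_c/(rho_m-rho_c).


rho_m - rho_c = 3313 - 2734 = 579
d = 854 * 2734 / 579
= 2334836 / 579
= 4032.53 m

4032.53


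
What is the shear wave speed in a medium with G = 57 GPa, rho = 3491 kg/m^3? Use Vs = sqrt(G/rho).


Convert G to Pa: G = 57e9 Pa
Compute G/rho = 57e9 / 3491 = 16327699.7995
Vs = sqrt(16327699.7995) = 4040.75 m/s

4040.75


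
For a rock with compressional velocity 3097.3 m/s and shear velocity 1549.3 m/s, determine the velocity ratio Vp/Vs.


Vp/Vs = 3097.3 / 1549.3
= 1.9992

1.9992


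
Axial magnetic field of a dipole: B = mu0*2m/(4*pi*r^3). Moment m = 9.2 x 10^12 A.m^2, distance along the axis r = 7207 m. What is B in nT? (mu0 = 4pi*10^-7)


m = 9.2 x 10^12 = 9200000000000 A.m^2
2m = 18400000000000 A.m^2
r^3 = 7207^3 = 374337698743
B = (4pi*10^-7) * 18400000000000 / (4*pi * 374337698743) * 1e9
= 23122121.930421 / 4704066257330.87 * 1e9
= 4915.3478 nT

4915.3478


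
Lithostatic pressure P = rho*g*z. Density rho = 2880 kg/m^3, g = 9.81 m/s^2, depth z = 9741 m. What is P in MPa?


P = rho * g * z / 1e6
= 2880 * 9.81 * 9741 / 1e6
= 275210524.8 / 1e6
= 275.2105 MPa

275.2105


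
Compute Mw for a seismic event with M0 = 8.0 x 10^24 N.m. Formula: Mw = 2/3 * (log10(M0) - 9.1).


log10(M0) = log10(8.0 x 10^24) = 24.9031
Mw = 2/3 * (24.9031 - 9.1)
= 2/3 * 15.8031
= 10.54

10.54


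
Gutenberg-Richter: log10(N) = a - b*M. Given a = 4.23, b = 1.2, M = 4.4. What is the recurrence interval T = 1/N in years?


log10(N) = 4.23 - 1.2*4.4 = -1.05
N = 10^-1.05 = 0.089125
T = 1/N = 1/0.089125 = 11.2202 years

11.2202


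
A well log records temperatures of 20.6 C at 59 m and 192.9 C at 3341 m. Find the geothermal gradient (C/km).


dT = 192.9 - 20.6 = 172.3 C
dz = 3341 - 59 = 3282 m
gradient = dT/dz * 1000 = 172.3/3282 * 1000 = 52.4985 C/km

52.4985


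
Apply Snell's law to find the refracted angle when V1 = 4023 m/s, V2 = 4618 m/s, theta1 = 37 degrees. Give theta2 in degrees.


sin(theta1) = sin(37 deg) = 0.601815
sin(theta2) = V2/V1 * sin(theta1) = 4618/4023 * 0.601815 = 0.690823
theta2 = arcsin(0.690823) = 43.6953 degrees

43.6953


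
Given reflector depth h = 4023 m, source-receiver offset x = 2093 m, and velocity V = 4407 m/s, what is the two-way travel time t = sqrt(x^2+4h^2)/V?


x^2 + 4h^2 = 2093^2 + 4*4023^2 = 4380649 + 64738116 = 69118765
sqrt(69118765) = 8313.7696
t = 8313.7696 / 4407 = 1.8865 s

1.8865


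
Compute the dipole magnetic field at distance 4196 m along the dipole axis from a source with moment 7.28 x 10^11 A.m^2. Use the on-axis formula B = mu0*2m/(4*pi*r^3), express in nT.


m = 7.28 x 10^11 = 728000000000 A.m^2
2m = 1456000000000 A.m^2
r^3 = 4196^3 = 73876521536
B = (4pi*10^-7) * 1456000000000 / (4*pi * 73876521536) * 1e9
= 1829663.561451 / 928359749321.06 * 1e9
= 1970.8562 nT

1970.8562


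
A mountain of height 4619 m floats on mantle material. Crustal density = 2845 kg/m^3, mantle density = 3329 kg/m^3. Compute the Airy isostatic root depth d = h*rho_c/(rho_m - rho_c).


rho_m - rho_c = 3329 - 2845 = 484
d = 4619 * 2845 / 484
= 13141055 / 484
= 27150.94 m

27150.94


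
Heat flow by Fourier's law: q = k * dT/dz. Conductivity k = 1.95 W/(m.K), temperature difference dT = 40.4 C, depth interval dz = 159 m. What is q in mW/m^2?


q = k * dT / dz * 1000
= 1.95 * 40.4 / 159 * 1000
= 0.495472 * 1000
= 495.4717 mW/m^2

495.4717


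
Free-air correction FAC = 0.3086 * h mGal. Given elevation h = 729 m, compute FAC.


FAC = 0.3086 * h
= 0.3086 * 729
= 224.9694 mGal

224.9694


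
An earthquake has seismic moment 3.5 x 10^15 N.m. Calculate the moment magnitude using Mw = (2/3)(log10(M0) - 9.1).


log10(M0) = log10(3.5 x 10^15) = 15.5441
Mw = 2/3 * (15.5441 - 9.1)
= 2/3 * 6.4441
= 4.3

4.3


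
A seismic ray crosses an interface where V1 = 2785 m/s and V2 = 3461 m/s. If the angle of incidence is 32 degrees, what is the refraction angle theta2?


sin(theta1) = sin(32 deg) = 0.529919
sin(theta2) = V2/V1 * sin(theta1) = 3461/2785 * 0.529919 = 0.658546
theta2 = arcsin(0.658546) = 41.1891 degrees

41.1891


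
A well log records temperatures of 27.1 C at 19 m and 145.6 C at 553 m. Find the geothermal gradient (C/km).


dT = 145.6 - 27.1 = 118.5 C
dz = 553 - 19 = 534 m
gradient = dT/dz * 1000 = 118.5/534 * 1000 = 221.9101 C/km

221.9101


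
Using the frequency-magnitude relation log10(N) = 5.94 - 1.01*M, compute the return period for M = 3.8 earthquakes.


log10(N) = 5.94 - 1.01*3.8 = 2.102
N = 10^2.102 = 126.473635
T = 1/N = 1/126.473635 = 0.0079 years

0.0079


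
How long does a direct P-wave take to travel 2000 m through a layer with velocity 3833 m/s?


t = x / V
= 2000 / 3833
= 0.5218 s

0.5218


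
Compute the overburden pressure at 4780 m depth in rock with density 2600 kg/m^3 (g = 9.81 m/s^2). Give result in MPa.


P = rho * g * z / 1e6
= 2600 * 9.81 * 4780 / 1e6
= 121918680.0 / 1e6
= 121.9187 MPa

121.9187


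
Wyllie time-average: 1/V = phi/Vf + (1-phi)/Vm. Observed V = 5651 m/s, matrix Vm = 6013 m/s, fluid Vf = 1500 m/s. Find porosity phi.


1/V - 1/Vm = 1/5651 - 1/6013 = 1.065e-05
1/Vf - 1/Vm = 1/1500 - 1/6013 = 0.00050036
phi = 1.065e-05 / 0.00050036 = 0.0213

0.0213


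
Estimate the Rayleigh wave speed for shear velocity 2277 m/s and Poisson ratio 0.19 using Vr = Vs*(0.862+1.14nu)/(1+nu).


Numerator factor = 0.862 + 1.14*0.19 = 1.0786
Denominator = 1 + 0.19 = 1.19
Vr = 2277 * 1.0786 / 1.19 = 2063.84 m/s

2063.84


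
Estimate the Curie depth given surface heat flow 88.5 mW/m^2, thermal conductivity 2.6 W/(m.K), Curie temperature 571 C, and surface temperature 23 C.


T_Curie - T_surf = 571 - 23 = 548 C
Convert q to W/m^2: 88.5 mW/m^2 = 0.0885 W/m^2
d = 548 * 2.6 / 0.0885 = 16099.44 m

16099.44


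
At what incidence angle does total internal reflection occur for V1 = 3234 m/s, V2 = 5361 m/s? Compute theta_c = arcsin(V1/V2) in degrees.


V1/V2 = 3234/5361 = 0.603246
theta_c = arcsin(0.603246) = 37.1027 degrees

37.1027


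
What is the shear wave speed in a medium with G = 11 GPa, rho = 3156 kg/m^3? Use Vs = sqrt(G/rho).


Convert G to Pa: G = 11e9 Pa
Compute G/rho = 11e9 / 3156 = 3485424.5881
Vs = sqrt(3485424.5881) = 1866.93 m/s

1866.93


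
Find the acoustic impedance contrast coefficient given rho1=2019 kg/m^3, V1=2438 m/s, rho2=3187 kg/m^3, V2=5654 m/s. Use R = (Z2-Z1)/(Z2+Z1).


Z1 = 2019 * 2438 = 4922322
Z2 = 3187 * 5654 = 18019298
R = (18019298 - 4922322) / (18019298 + 4922322) = 13096976 / 22941620 = 0.5709

0.5709


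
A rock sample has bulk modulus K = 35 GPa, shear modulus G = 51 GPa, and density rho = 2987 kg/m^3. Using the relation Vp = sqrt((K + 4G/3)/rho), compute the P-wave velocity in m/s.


First compute the effective modulus:
K + 4G/3 = 35e9 + 4*51e9/3 = 103000000000.0 Pa
Then divide by density:
103000000000.0 / 2987 = 34482758.6207 Pa/(kg/m^3)
Take the square root:
Vp = sqrt(34482758.6207) = 5872.2 m/s

5872.2


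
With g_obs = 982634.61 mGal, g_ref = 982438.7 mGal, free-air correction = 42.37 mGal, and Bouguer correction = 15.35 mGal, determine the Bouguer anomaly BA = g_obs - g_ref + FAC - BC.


BA = g_obs - g_ref + FAC - BC
= 982634.61 - 982438.7 + 42.37 - 15.35
= 222.93 mGal

222.93


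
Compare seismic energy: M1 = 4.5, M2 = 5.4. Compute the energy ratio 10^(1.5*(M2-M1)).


M2 - M1 = 5.4 - 4.5 = 0.9
1.5 * 0.9 = 1.35
ratio = 10^1.35 = 22.39

22.39


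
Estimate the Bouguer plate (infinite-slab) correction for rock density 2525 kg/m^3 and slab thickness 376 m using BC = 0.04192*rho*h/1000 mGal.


BC = 0.04192 * rho * h / 1000
= 0.04192 * 2525 * 376 / 1000
= 39.7988 mGal

39.7988


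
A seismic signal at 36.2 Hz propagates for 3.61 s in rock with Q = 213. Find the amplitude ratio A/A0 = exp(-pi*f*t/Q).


pi*f*t/Q = pi*36.2*3.61/213 = 1.927463
A/A0 = exp(-1.927463) = 0.145517

0.145517


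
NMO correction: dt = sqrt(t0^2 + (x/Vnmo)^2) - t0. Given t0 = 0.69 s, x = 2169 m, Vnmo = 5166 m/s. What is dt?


x/Vnmo = 2169/5166 = 0.419861
(x/Vnmo)^2 = 0.176283
t0^2 = 0.4761
sqrt(0.4761 + 0.176283) = 0.807702
dt = 0.807702 - 0.69 = 0.117702

0.117702


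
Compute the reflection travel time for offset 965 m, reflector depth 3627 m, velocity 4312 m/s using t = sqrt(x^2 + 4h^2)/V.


x^2 + 4h^2 = 965^2 + 4*3627^2 = 931225 + 52620516 = 53551741
sqrt(53551741) = 7317.9055
t = 7317.9055 / 4312 = 1.6971 s

1.6971


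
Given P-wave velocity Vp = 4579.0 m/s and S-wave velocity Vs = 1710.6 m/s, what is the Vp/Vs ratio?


Vp/Vs = 4579.0 / 1710.6
= 2.6768

2.6768


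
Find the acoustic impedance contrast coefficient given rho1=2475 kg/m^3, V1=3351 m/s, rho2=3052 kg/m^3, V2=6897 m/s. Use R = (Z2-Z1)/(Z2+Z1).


Z1 = 2475 * 3351 = 8293725
Z2 = 3052 * 6897 = 21049644
R = (21049644 - 8293725) / (21049644 + 8293725) = 12755919 / 29343369 = 0.4347

0.4347


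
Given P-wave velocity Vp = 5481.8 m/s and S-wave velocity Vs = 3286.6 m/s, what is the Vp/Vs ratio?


Vp/Vs = 5481.8 / 3286.6
= 1.6679

1.6679


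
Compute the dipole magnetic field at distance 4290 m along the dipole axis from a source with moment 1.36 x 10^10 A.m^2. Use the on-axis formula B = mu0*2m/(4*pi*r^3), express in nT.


m = 1.36 x 10^10 = 13600000000 A.m^2
2m = 27200000000 A.m^2
r^3 = 4290^3 = 78953589000
B = (4pi*10^-7) * 27200000000 / (4*pi * 78953589000) * 1e9
= 34180.528071 / 992160060707.79 * 1e9
= 34.4506 nT

34.4506


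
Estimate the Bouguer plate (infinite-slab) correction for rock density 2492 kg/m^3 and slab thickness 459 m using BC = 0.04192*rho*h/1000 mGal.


BC = 0.04192 * rho * h / 1000
= 0.04192 * 2492 * 459 / 1000
= 47.9493 mGal

47.9493


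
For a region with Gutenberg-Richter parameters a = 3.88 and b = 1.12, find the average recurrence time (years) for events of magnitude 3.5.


log10(N) = 3.88 - 1.12*3.5 = -0.04
N = 10^-0.04 = 0.912011
T = 1/N = 1/0.912011 = 1.0965 years

1.0965


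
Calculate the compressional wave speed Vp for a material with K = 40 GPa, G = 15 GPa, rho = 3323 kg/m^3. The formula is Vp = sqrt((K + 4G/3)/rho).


First compute the effective modulus:
K + 4G/3 = 40e9 + 4*15e9/3 = 60000000000.0 Pa
Then divide by density:
60000000000.0 / 3323 = 18055973.5179 Pa/(kg/m^3)
Take the square root:
Vp = sqrt(18055973.5179) = 4249.23 m/s

4249.23


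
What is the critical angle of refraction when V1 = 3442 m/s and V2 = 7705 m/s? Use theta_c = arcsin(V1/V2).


V1/V2 = 3442/7705 = 0.446723
theta_c = arcsin(0.446723) = 26.5336 degrees

26.5336


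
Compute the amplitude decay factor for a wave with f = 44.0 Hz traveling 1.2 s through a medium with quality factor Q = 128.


pi*f*t/Q = pi*44.0*1.2/128 = 1.295907
A/A0 = exp(-1.295907) = 0.27365

0.27365


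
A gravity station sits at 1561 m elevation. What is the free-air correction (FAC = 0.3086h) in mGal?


FAC = 0.3086 * h
= 0.3086 * 1561
= 481.7246 mGal

481.7246


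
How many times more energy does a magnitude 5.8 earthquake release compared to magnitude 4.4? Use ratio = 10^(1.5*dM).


M2 - M1 = 5.8 - 4.4 = 1.4
1.5 * 1.4 = 2.1
ratio = 10^2.1 = 125.89

125.89


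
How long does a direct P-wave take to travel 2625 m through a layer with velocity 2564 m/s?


t = x / V
= 2625 / 2564
= 1.0238 s

1.0238


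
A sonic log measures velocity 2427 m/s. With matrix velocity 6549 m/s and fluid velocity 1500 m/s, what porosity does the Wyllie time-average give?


1/V - 1/Vm = 1/2427 - 1/6549 = 0.00025934
1/Vf - 1/Vm = 1/1500 - 1/6549 = 0.00051397
phi = 0.00025934 / 0.00051397 = 0.5046

0.5046


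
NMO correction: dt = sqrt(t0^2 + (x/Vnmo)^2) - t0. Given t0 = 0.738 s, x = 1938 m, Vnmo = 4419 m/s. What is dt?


x/Vnmo = 1938/4419 = 0.438561
(x/Vnmo)^2 = 0.192336
t0^2 = 0.544644
sqrt(0.544644 + 0.192336) = 0.858475
dt = 0.858475 - 0.738 = 0.120475

0.120475


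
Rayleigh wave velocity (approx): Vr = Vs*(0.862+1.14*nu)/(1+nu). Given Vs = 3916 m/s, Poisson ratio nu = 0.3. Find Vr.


Numerator factor = 0.862 + 1.14*0.3 = 1.204
Denominator = 1 + 0.3 = 1.3
Vr = 3916 * 1.204 / 1.3 = 3626.82 m/s

3626.82


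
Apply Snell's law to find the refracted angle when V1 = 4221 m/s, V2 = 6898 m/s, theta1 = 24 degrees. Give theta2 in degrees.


sin(theta1) = sin(24 deg) = 0.406737
sin(theta2) = V2/V1 * sin(theta1) = 6898/4221 * 0.406737 = 0.664693
theta2 = arcsin(0.664693) = 41.6588 degrees

41.6588


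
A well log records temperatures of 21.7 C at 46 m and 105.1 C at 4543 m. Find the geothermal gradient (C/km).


dT = 105.1 - 21.7 = 83.4 C
dz = 4543 - 46 = 4497 m
gradient = dT/dz * 1000 = 83.4/4497 * 1000 = 18.5457 C/km

18.5457


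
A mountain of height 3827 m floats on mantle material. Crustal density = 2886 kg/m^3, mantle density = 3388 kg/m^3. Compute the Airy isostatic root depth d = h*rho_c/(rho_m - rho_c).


rho_m - rho_c = 3388 - 2886 = 502
d = 3827 * 2886 / 502
= 11044722 / 502
= 22001.44 m

22001.44


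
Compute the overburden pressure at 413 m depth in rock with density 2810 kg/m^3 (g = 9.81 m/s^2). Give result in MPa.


P = rho * g * z / 1e6
= 2810 * 9.81 * 413 / 1e6
= 11384799.3 / 1e6
= 11.3848 MPa

11.3848


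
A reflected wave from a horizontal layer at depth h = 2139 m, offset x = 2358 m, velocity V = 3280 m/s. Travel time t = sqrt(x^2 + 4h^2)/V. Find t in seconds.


x^2 + 4h^2 = 2358^2 + 4*2139^2 = 5560164 + 18301284 = 23861448
sqrt(23861448) = 4884.8181
t = 4884.8181 / 3280 = 1.4893 s

1.4893


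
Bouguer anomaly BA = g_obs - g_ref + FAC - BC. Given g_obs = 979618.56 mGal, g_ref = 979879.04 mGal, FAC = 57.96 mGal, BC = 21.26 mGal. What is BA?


BA = g_obs - g_ref + FAC - BC
= 979618.56 - 979879.04 + 57.96 - 21.26
= -223.78 mGal

-223.78


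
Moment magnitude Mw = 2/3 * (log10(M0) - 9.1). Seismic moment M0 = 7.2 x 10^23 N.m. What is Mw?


log10(M0) = log10(7.2 x 10^23) = 23.8573
Mw = 2/3 * (23.8573 - 9.1)
= 2/3 * 14.7573
= 9.84

9.84


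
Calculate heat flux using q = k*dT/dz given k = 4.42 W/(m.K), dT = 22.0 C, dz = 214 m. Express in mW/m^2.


q = k * dT / dz * 1000
= 4.42 * 22.0 / 214 * 1000
= 0.454393 * 1000
= 454.3925 mW/m^2

454.3925


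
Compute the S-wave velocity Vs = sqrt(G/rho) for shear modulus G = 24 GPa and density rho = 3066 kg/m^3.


Convert G to Pa: G = 24e9 Pa
Compute G/rho = 24e9 / 3066 = 7827788.6497
Vs = sqrt(7827788.6497) = 2797.82 m/s

2797.82


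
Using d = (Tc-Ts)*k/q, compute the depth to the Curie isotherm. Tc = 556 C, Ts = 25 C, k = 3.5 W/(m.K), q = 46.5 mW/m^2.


T_Curie - T_surf = 556 - 25 = 531 C
Convert q to W/m^2: 46.5 mW/m^2 = 0.0465 W/m^2
d = 531 * 3.5 / 0.0465 = 39967.74 m

39967.74


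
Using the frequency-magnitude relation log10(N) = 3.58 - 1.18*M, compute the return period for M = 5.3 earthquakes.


log10(N) = 3.58 - 1.18*5.3 = -2.674
N = 10^-2.674 = 0.002118
T = 1/N = 1/0.002118 = 472.063 years

472.063


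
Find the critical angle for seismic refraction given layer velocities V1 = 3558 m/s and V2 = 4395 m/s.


V1/V2 = 3558/4395 = 0.809556
theta_c = arcsin(0.809556) = 54.0526 degrees

54.0526


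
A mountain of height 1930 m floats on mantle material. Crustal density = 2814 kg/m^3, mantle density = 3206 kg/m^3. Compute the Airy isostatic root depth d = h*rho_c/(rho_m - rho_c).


rho_m - rho_c = 3206 - 2814 = 392
d = 1930 * 2814 / 392
= 5431020 / 392
= 13854.64 m

13854.64


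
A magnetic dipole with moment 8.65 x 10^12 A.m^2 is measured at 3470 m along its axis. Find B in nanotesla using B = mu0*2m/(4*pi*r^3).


m = 8.65 x 10^12 = 8650000000000 A.m^2
2m = 17300000000000 A.m^2
r^3 = 3470^3 = 41781923000
B = (4pi*10^-7) * 17300000000000 / (4*pi * 41781923000) * 1e9
= 21739821.162841 / 525047129398.62 * 1e9
= 41405.4662 nT

41405.4662


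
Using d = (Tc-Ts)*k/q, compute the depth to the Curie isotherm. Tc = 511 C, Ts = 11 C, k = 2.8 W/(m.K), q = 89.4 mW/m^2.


T_Curie - T_surf = 511 - 11 = 500 C
Convert q to W/m^2: 89.4 mW/m^2 = 0.0894 W/m^2
d = 500 * 2.8 / 0.0894 = 15659.96 m

15659.96


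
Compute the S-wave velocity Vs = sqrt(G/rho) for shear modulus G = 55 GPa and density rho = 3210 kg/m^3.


Convert G to Pa: G = 55e9 Pa
Compute G/rho = 55e9 / 3210 = 17133956.3863
Vs = sqrt(17133956.3863) = 4139.32 m/s

4139.32


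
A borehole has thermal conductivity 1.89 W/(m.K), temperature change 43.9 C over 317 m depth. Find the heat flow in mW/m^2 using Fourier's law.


q = k * dT / dz * 1000
= 1.89 * 43.9 / 317 * 1000
= 0.261738 * 1000
= 261.7382 mW/m^2

261.7382


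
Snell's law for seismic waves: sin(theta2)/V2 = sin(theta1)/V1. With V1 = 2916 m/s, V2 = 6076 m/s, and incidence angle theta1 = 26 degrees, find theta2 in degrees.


sin(theta1) = sin(26 deg) = 0.438371
sin(theta2) = V2/V1 * sin(theta1) = 6076/2916 * 0.438371 = 0.913424
theta2 = arcsin(0.913424) = 65.9828 degrees

65.9828


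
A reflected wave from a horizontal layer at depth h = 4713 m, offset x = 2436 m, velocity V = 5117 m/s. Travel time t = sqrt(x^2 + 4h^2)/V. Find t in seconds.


x^2 + 4h^2 = 2436^2 + 4*4713^2 = 5934096 + 88849476 = 94783572
sqrt(94783572) = 9735.6855
t = 9735.6855 / 5117 = 1.9026 s

1.9026


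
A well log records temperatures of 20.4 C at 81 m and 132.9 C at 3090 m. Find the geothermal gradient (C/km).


dT = 132.9 - 20.4 = 112.5 C
dz = 3090 - 81 = 3009 m
gradient = dT/dz * 1000 = 112.5/3009 * 1000 = 37.3878 C/km

37.3878


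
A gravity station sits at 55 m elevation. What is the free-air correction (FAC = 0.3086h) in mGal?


FAC = 0.3086 * h
= 0.3086 * 55
= 16.973 mGal

16.973


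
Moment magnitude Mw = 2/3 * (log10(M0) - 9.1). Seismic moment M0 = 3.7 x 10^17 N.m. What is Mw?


log10(M0) = log10(3.7 x 10^17) = 17.5682
Mw = 2/3 * (17.5682 - 9.1)
= 2/3 * 8.4682
= 5.65

5.65


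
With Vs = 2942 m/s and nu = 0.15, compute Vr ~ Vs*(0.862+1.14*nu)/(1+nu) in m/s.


Numerator factor = 0.862 + 1.14*0.15 = 1.033
Denominator = 1 + 0.15 = 1.15
Vr = 2942 * 1.033 / 1.15 = 2642.68 m/s

2642.68


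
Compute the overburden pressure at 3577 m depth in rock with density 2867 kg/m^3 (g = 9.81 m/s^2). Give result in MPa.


P = rho * g * z / 1e6
= 2867 * 9.81 * 3577 / 1e6
= 100604090.79 / 1e6
= 100.6041 MPa

100.6041


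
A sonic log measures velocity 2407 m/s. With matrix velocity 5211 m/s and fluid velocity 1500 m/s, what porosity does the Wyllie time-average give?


1/V - 1/Vm = 1/2407 - 1/5211 = 0.00022355
1/Vf - 1/Vm = 1/1500 - 1/5211 = 0.00047476
phi = 0.00022355 / 0.00047476 = 0.4709

0.4709


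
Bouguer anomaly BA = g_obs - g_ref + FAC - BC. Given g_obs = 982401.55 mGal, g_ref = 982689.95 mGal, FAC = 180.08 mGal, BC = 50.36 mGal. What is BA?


BA = g_obs - g_ref + FAC - BC
= 982401.55 - 982689.95 + 180.08 - 50.36
= -158.68 mGal

-158.68


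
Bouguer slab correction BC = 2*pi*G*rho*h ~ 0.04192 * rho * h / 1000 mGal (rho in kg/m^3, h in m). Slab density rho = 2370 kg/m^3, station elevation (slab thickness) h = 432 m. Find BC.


BC = 0.04192 * rho * h / 1000
= 0.04192 * 2370 * 432 / 1000
= 42.9194 mGal

42.9194


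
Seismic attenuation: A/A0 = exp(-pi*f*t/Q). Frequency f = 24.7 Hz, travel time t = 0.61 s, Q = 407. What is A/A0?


pi*f*t/Q = pi*24.7*0.61/407 = 0.116301
A/A0 = exp(-0.116301) = 0.890208

0.890208


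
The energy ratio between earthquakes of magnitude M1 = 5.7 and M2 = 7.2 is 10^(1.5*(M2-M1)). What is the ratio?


M2 - M1 = 7.2 - 5.7 = 1.5
1.5 * 1.5 = 2.25
ratio = 10^2.25 = 177.83

177.83


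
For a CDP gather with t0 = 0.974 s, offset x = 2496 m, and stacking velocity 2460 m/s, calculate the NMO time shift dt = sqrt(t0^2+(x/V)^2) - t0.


x/Vnmo = 2496/2460 = 1.014634
(x/Vnmo)^2 = 1.029482
t0^2 = 0.948676
sqrt(0.948676 + 1.029482) = 1.40647
dt = 1.40647 - 0.974 = 0.43247

0.43247


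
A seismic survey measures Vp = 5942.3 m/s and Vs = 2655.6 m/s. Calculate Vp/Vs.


Vp/Vs = 5942.3 / 2655.6
= 2.2376

2.2376


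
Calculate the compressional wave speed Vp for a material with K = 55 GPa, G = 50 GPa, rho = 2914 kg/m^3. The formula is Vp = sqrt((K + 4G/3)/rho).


First compute the effective modulus:
K + 4G/3 = 55e9 + 4*50e9/3 = 121666666666.67 Pa
Then divide by density:
121666666666.67 / 2914 = 41752459.3914 Pa/(kg/m^3)
Take the square root:
Vp = sqrt(41752459.3914) = 6461.61 m/s

6461.61


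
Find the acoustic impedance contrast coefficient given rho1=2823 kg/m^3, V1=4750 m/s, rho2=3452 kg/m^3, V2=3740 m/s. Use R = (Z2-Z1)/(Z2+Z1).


Z1 = 2823 * 4750 = 13409250
Z2 = 3452 * 3740 = 12910480
R = (12910480 - 13409250) / (12910480 + 13409250) = -498770 / 26319730 = -0.019

-0.019


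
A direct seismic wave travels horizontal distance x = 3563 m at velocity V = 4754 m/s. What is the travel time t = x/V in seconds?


t = x / V
= 3563 / 4754
= 0.7495 s

0.7495


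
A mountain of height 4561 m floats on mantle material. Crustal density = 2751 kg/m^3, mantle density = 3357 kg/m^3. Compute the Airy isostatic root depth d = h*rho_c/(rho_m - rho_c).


rho_m - rho_c = 3357 - 2751 = 606
d = 4561 * 2751 / 606
= 12547311 / 606
= 20705.13 m

20705.13


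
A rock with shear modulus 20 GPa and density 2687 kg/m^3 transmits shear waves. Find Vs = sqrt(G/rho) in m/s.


Convert G to Pa: G = 20e9 Pa
Compute G/rho = 20e9 / 2687 = 7443245.2549
Vs = sqrt(7443245.2549) = 2728.23 m/s

2728.23


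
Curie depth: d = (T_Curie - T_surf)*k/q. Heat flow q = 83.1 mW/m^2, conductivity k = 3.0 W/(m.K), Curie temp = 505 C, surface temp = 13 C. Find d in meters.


T_Curie - T_surf = 505 - 13 = 492 C
Convert q to W/m^2: 83.1 mW/m^2 = 0.0831 W/m^2
d = 492 * 3.0 / 0.0831 = 17761.73 m

17761.73


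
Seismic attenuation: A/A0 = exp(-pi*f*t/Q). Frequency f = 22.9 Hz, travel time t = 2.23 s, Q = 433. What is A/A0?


pi*f*t/Q = pi*22.9*2.23/433 = 0.370512
A/A0 = exp(-0.370512) = 0.690381

0.690381


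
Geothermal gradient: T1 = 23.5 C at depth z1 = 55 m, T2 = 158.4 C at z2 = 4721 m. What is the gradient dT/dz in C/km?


dT = 158.4 - 23.5 = 134.9 C
dz = 4721 - 55 = 4666 m
gradient = dT/dz * 1000 = 134.9/4666 * 1000 = 28.9113 C/km

28.9113


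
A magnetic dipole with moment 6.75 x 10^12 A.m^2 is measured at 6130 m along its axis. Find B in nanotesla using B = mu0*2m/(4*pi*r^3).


m = 6.75 x 10^12 = 6750000000000 A.m^2
2m = 13500000000000 A.m^2
r^3 = 6130^3 = 230346397000
B = (4pi*10^-7) * 13500000000000 / (4*pi * 230346397000) * 1e9
= 16964600.329385 / 2894618194384.31 * 1e9
= 5860.7385 nT

5860.7385


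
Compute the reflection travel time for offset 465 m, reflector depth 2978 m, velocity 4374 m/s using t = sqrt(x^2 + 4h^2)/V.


x^2 + 4h^2 = 465^2 + 4*2978^2 = 216225 + 35473936 = 35690161
sqrt(35690161) = 5974.1243
t = 5974.1243 / 4374 = 1.3658 s

1.3658


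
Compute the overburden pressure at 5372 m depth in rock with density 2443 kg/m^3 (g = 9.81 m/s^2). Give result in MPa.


P = rho * g * z / 1e6
= 2443 * 9.81 * 5372 / 1e6
= 128744438.76 / 1e6
= 128.7444 MPa

128.7444


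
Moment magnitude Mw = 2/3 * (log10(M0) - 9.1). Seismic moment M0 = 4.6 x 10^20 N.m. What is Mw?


log10(M0) = log10(4.6 x 10^20) = 20.6628
Mw = 2/3 * (20.6628 - 9.1)
= 2/3 * 11.5628
= 7.71

7.71


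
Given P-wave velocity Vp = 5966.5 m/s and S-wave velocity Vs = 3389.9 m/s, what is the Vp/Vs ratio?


Vp/Vs = 5966.5 / 3389.9
= 1.7601

1.7601


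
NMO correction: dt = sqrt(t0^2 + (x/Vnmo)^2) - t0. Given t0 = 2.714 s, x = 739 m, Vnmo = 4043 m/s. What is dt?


x/Vnmo = 739/4043 = 0.182785
(x/Vnmo)^2 = 0.03341
t0^2 = 7.365796
sqrt(7.365796 + 0.03341) = 2.720148
dt = 2.720148 - 2.714 = 0.006148

0.006148


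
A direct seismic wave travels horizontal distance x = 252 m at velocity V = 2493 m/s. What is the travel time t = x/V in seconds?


t = x / V
= 252 / 2493
= 0.1011 s

0.1011


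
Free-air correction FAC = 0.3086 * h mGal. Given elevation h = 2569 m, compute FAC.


FAC = 0.3086 * h
= 0.3086 * 2569
= 792.7934 mGal

792.7934


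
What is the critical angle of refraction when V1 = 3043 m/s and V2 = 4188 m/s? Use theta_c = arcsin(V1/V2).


V1/V2 = 3043/4188 = 0.7266
theta_c = arcsin(0.7266) = 46.6021 degrees

46.6021


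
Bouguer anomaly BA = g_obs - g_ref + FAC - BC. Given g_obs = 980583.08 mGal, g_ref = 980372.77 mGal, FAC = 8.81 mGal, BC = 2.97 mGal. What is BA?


BA = g_obs - g_ref + FAC - BC
= 980583.08 - 980372.77 + 8.81 - 2.97
= 216.15 mGal

216.15


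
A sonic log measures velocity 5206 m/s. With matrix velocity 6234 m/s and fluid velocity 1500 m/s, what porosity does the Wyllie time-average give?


1/V - 1/Vm = 1/5206 - 1/6234 = 3.168e-05
1/Vf - 1/Vm = 1/1500 - 1/6234 = 0.00050626
phi = 3.168e-05 / 0.00050626 = 0.0626

0.0626


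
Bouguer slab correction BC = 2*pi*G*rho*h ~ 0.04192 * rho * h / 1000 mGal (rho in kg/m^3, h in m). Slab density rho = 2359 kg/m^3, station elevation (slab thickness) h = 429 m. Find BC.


BC = 0.04192 * rho * h / 1000
= 0.04192 * 2359 * 429 / 1000
= 42.4235 mGal

42.4235


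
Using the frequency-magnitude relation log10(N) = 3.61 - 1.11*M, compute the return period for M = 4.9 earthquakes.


log10(N) = 3.61 - 1.11*4.9 = -1.829
N = 10^-1.829 = 0.014825
T = 1/N = 1/0.014825 = 67.4528 years

67.4528


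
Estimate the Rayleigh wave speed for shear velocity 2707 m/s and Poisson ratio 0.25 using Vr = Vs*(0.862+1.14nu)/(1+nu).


Numerator factor = 0.862 + 1.14*0.25 = 1.147
Denominator = 1 + 0.25 = 1.25
Vr = 2707 * 1.147 / 1.25 = 2483.94 m/s

2483.94


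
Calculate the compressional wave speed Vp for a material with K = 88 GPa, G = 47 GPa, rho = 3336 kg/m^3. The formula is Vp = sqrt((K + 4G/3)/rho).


First compute the effective modulus:
K + 4G/3 = 88e9 + 4*47e9/3 = 150666666666.67 Pa
Then divide by density:
150666666666.67 / 3336 = 45163868.9049 Pa/(kg/m^3)
Take the square root:
Vp = sqrt(45163868.9049) = 6720.41 m/s

6720.41


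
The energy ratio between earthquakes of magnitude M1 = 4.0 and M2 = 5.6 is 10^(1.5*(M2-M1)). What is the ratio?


M2 - M1 = 5.6 - 4.0 = 1.6
1.5 * 1.6 = 2.4
ratio = 10^2.4 = 251.19

251.19


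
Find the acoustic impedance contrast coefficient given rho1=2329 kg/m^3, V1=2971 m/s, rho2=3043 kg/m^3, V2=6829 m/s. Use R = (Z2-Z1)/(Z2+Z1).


Z1 = 2329 * 2971 = 6919459
Z2 = 3043 * 6829 = 20780647
R = (20780647 - 6919459) / (20780647 + 6919459) = 13861188 / 27700106 = 0.5004

0.5004
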